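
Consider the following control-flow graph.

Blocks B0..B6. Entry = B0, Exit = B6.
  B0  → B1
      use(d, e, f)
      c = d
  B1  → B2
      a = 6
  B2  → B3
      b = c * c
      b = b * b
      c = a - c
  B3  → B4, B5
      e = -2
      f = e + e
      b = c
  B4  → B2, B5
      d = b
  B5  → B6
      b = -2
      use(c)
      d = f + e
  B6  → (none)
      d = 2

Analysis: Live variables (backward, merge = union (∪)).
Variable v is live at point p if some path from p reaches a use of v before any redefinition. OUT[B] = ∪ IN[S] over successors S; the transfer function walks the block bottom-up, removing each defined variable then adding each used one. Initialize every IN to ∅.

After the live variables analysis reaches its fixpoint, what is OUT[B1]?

Fixpoint table:
  B0:  IN={d, e, f}  OUT={c}
  B1:  IN={c}  OUT={a, c}
  B2:  IN={a, c}  OUT={a, c}
  B3:  IN={a, c}  OUT={a, b, c, e, f}
  B4:  IN={a, b, c, e, f}  OUT={a, c, e, f}
  B5:  IN={c, e, f}  OUT={}
  B6:  IN={}  OUT={}

Merge at B1: OUT[B1] = IN[B2] = {a, c}

Answer: {a, c}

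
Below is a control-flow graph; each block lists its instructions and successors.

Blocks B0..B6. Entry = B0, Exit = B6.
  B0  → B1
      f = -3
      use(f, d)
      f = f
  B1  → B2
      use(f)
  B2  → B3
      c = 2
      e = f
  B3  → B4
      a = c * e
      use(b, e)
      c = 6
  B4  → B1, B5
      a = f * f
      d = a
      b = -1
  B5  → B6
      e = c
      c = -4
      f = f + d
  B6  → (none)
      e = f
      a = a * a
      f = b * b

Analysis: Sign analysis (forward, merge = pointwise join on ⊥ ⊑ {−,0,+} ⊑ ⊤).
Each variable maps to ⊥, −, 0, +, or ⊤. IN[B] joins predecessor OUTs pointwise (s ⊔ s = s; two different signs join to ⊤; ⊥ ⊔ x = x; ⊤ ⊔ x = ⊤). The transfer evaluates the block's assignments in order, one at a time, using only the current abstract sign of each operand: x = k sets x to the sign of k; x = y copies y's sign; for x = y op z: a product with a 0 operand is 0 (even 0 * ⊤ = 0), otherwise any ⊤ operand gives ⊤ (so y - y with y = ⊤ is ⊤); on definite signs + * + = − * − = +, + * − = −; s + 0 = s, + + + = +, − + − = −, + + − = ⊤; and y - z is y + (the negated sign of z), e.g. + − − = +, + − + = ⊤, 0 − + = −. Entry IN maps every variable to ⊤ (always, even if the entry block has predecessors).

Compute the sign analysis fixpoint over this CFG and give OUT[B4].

Fixpoint table:
  B0: | IN=(all ⊤) | OUT={f:-; rest ⊤}
  B1: | IN={f:-; rest ⊤} | OUT={f:-; rest ⊤}
  B2: | IN={f:-; rest ⊤} | OUT={c:+, e:-, f:-; rest ⊤}
  B3: | IN={c:+, e:-, f:-; rest ⊤} | OUT={a:-, c:+, e:-, f:-; rest ⊤}
  B4: | IN={a:-, c:+, e:-, f:-; rest ⊤} | OUT={a:+, b:-, c:+, d:+, e:-, f:-; rest ⊤}
  B5: | IN={a:+, b:-, c:+, d:+, e:-, f:-; rest ⊤} | OUT={a:+, b:-, c:-, d:+, e:+; rest ⊤}
  B6: | IN={a:+, b:-, c:-, d:+, e:+; rest ⊤} | OUT={a:+, b:-, c:-, d:+, f:+; rest ⊤}

Merge at B4: IN[B4] = OUT[B3] = {a: -, b: ⊤, c: +, d: ⊤, e: -, f: -}
Applying B4's transfer function to that IN value gives OUT[B4] (row B4 above).

Answer: {a: +, b: -, c: +, d: +, e: -, f: -}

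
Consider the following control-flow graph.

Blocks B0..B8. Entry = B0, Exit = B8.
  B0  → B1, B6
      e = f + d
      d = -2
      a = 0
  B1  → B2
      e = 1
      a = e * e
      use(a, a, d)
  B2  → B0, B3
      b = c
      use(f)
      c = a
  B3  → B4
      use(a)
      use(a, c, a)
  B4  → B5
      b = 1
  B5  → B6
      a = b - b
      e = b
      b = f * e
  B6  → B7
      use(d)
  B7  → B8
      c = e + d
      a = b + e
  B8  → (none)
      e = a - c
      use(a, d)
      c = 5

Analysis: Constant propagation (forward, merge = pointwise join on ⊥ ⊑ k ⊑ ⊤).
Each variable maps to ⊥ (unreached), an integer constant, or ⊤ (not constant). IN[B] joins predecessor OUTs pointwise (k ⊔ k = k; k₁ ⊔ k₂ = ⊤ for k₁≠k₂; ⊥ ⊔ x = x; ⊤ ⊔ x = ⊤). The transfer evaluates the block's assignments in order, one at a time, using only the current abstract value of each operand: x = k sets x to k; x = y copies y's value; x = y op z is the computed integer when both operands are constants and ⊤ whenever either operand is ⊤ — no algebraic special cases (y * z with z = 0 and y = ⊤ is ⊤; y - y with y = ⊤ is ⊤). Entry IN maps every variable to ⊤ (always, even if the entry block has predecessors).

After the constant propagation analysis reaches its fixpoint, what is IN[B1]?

Answer: {a: 0, b: ⊤, c: ⊤, d: -2, e: ⊤, f: ⊤}

Derivation:
Fixpoint table:
  B0:   IN=(all ⊤)   OUT={a:0, d:-2; rest ⊤}
  B1:   IN={a:0, d:-2; rest ⊤}   OUT={a:1, d:-2, e:1; rest ⊤}
  B2:   IN={a:1, d:-2, e:1; rest ⊤}   OUT={a:1, c:1, d:-2, e:1; rest ⊤}
  B3:   IN={a:1, c:1, d:-2, e:1; rest ⊤}   OUT={a:1, c:1, d:-2, e:1; rest ⊤}
  B4:   IN={a:1, c:1, d:-2, e:1; rest ⊤}   OUT={a:1, b:1, c:1, d:-2, e:1; rest ⊤}
  B5:   IN={a:1, b:1, c:1, d:-2, e:1; rest ⊤}   OUT={a:0, c:1, d:-2, e:1; rest ⊤}
  B6:   IN={a:0, d:-2; rest ⊤}   OUT={a:0, d:-2; rest ⊤}
  B7:   IN={a:0, d:-2; rest ⊤}   OUT={d:-2; rest ⊤}
  B8:   IN={d:-2; rest ⊤}   OUT={c:5, d:-2; rest ⊤}

Merge at B1: IN[B1] = OUT[B0] = {a: 0, b: ⊤, c: ⊤, d: -2, e: ⊤, f: ⊤}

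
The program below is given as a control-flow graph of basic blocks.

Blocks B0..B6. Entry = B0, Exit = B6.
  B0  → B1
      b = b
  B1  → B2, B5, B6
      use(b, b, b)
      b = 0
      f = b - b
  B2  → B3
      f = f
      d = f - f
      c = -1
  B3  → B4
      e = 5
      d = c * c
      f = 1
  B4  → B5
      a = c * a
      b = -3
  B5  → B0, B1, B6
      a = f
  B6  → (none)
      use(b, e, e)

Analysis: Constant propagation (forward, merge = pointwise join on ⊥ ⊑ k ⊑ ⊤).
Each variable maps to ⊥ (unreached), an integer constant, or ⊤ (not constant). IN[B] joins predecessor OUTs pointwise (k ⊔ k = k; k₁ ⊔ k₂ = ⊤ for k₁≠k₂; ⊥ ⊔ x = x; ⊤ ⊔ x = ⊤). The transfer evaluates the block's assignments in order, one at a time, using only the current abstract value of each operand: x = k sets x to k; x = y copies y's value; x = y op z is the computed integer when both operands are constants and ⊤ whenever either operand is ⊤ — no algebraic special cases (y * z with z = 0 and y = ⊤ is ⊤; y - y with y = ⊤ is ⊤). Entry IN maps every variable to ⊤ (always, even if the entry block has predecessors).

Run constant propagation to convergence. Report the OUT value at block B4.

Answer: {a: ⊤, b: -3, c: -1, d: 1, e: 5, f: 1}

Working:
Per-block solution:
  B0:   IN=(all ⊤)   OUT=(all ⊤)
  B1:   IN=(all ⊤)   OUT={b:0, f:0; rest ⊤}
  B2:   IN={b:0, f:0; rest ⊤}   OUT={b:0, c:-1, d:0, f:0; rest ⊤}
  B3:   IN={b:0, c:-1, d:0, f:0; rest ⊤}   OUT={b:0, c:-1, d:1, e:5, f:1; rest ⊤}
  B4:   IN={b:0, c:-1, d:1, e:5, f:1; rest ⊤}   OUT={b:-3, c:-1, d:1, e:5, f:1; rest ⊤}
  B5:   IN=(all ⊤)   OUT=(all ⊤)
  B6:   IN=(all ⊤)   OUT=(all ⊤)

Merge at B4: IN[B4] = OUT[B3] = {a: ⊤, b: 0, c: -1, d: 1, e: 5, f: 1}
Applying B4's transfer function to that IN value gives OUT[B4] (row B4 above).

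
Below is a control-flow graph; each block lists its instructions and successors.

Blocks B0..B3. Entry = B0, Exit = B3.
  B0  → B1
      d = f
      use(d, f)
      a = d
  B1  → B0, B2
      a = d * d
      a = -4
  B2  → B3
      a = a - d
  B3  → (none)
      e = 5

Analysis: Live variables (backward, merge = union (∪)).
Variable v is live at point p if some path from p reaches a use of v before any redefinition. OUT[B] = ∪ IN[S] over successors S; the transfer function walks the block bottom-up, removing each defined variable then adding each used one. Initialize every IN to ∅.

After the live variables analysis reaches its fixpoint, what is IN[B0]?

Converged values:
  B0:   IN={f}   OUT={d, f}
  B1:   IN={d, f}   OUT={a, d, f}
  B2:   IN={a, d}   OUT={}
  B3:   IN={}   OUT={}

Merge at B0: OUT[B0] = IN[B1] = {d, f}
Applying B0's transfer function to that OUT value gives IN[B0] (row B0 above).

Answer: {f}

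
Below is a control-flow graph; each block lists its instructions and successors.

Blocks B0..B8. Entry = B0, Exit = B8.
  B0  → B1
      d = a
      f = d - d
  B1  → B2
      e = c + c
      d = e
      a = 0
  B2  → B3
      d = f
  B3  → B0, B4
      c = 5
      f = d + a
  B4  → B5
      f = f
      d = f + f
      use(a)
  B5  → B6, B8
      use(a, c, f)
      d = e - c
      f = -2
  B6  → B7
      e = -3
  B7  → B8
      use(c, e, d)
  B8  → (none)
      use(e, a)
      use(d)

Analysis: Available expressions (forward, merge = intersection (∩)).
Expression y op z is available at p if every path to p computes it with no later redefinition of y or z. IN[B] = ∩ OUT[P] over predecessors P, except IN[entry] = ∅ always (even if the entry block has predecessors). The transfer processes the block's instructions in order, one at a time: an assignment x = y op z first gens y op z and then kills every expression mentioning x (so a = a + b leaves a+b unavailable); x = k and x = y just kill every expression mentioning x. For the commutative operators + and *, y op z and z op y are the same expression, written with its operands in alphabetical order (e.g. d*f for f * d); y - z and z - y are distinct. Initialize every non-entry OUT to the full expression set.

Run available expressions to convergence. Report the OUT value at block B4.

Fixpoint table:
  B0: | IN={} | OUT={d-d}
  B1: | IN={d-d} | OUT={c+c}
  B2: | IN={c+c} | OUT={c+c}
  B3: | IN={c+c} | OUT={a+d}
  B4: | IN={a+d} | OUT={f+f}
  B5: | IN={f+f} | OUT={e-c}
  B6: | IN={e-c} | OUT={}
  B7: | IN={} | OUT={}
  B8: | IN={} | OUT={}

Merge at B4: IN[B4] = OUT[B3] = {a+d}
Applying B4's transfer function to that IN value gives OUT[B4] (row B4 above).

Answer: {f+f}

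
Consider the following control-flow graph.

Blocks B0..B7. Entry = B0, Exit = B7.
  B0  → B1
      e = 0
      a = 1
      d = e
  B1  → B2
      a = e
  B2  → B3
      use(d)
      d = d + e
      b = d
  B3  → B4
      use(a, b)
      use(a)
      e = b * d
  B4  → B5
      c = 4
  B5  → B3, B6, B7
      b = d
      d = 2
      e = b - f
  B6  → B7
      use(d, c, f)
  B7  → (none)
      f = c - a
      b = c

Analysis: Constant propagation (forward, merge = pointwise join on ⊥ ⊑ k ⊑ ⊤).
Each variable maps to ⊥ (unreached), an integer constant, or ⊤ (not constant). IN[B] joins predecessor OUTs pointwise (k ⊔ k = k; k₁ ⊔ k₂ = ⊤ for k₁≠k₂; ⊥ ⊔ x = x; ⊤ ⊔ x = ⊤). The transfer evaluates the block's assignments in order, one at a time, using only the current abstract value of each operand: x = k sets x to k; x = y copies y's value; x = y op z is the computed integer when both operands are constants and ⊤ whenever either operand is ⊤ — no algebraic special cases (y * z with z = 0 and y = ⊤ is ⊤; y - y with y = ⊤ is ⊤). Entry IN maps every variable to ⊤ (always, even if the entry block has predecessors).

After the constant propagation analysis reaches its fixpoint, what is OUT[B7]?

Answer: {a: 0, b: 4, c: 4, d: 2, e: ⊤, f: 4}

Derivation:
Converged values:
  B0: | IN=(all ⊤) | OUT={a:1, d:0, e:0; rest ⊤}
  B1: | IN={a:1, d:0, e:0; rest ⊤} | OUT={a:0, d:0, e:0; rest ⊤}
  B2: | IN={a:0, d:0, e:0; rest ⊤} | OUT={a:0, b:0, d:0, e:0; rest ⊤}
  B3: | IN={a:0; rest ⊤} | OUT={a:0; rest ⊤}
  B4: | IN={a:0; rest ⊤} | OUT={a:0, c:4; rest ⊤}
  B5: | IN={a:0, c:4; rest ⊤} | OUT={a:0, c:4, d:2; rest ⊤}
  B6: | IN={a:0, c:4, d:2; rest ⊤} | OUT={a:0, c:4, d:2; rest ⊤}
  B7: | IN={a:0, c:4, d:2; rest ⊤} | OUT={a:0, b:4, c:4, d:2, f:4; rest ⊤}

Merge at B7: IN[B7] = OUT[B5] ⊔ OUT[B6] = {a: 0, b: ⊤, c: 4, d: 2, e: ⊤, f: ⊤}
Applying B7's transfer function to that IN value gives OUT[B7] (row B7 above).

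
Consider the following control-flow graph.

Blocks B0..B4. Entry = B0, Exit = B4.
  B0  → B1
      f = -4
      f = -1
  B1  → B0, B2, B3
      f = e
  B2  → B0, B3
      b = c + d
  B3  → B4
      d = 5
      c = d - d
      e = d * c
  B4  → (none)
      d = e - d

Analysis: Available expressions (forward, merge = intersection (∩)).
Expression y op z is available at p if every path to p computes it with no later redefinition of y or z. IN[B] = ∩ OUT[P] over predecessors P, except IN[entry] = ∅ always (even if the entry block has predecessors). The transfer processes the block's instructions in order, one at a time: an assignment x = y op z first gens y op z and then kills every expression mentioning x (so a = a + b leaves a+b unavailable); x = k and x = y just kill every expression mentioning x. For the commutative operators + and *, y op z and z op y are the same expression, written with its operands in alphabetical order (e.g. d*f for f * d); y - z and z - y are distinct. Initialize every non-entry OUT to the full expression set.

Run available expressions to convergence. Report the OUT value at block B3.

Converged values:
  B0:  IN={}  OUT={}
  B1:  IN={}  OUT={}
  B2:  IN={}  OUT={c+d}
  B3:  IN={}  OUT={c*d, d-d}
  B4:  IN={c*d, d-d}  OUT={}

Merge at B3: IN[B3] = OUT[B1] ∩ OUT[B2] = {}
Applying B3's transfer function to that IN value gives OUT[B3] (row B3 above).

Answer: {c*d, d-d}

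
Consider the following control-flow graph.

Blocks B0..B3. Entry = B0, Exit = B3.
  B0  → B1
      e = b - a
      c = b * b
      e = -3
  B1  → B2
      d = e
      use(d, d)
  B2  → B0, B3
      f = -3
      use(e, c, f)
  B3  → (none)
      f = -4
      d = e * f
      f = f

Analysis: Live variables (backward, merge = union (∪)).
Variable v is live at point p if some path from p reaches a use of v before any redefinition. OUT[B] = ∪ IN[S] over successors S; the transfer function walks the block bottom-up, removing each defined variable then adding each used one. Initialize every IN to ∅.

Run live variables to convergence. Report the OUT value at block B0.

Converged values:
  B0:  IN={a, b}  OUT={a, b, c, e}
  B1:  IN={a, b, c, e}  OUT={a, b, c, e}
  B2:  IN={a, b, c, e}  OUT={a, b, e}
  B3:  IN={e}  OUT={}

Merge at B0: OUT[B0] = IN[B1] = {a, b, c, e}

Answer: {a, b, c, e}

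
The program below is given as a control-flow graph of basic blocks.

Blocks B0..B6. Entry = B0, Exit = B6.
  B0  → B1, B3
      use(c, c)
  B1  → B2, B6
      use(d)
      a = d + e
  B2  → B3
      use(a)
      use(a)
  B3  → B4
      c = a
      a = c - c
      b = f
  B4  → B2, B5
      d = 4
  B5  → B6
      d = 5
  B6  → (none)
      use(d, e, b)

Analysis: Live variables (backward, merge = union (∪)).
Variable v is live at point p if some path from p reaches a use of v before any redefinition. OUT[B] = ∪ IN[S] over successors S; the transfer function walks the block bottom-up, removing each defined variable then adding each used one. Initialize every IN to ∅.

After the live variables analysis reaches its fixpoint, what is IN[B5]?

Per-block solution:
  B0:  IN={a, b, c, d, e, f}  OUT={a, b, d, e, f}
  B1:  IN={b, d, e, f}  OUT={a, b, d, e, f}
  B2:  IN={a, e, f}  OUT={a, e, f}
  B3:  IN={a, e, f}  OUT={a, b, e, f}
  B4:  IN={a, b, e, f}  OUT={a, b, e, f}
  B5:  IN={b, e}  OUT={b, d, e}
  B6:  IN={b, d, e}  OUT={}

Merge at B5: OUT[B5] = IN[B6] = {b, d, e}
Applying B5's transfer function to that OUT value gives IN[B5] (row B5 above).

Answer: {b, e}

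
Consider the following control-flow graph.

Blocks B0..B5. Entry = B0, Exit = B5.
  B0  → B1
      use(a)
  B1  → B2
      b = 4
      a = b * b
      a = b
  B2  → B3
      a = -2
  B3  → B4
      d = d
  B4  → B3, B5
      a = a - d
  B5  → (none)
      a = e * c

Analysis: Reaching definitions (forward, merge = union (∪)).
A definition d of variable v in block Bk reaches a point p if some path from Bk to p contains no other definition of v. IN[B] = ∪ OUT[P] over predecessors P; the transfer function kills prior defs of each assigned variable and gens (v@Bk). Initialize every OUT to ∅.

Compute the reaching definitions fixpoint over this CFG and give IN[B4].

Per-block solution:
  B0:  IN={}  OUT={}
  B1:  IN={}  OUT={a@B1, b@B1}
  B2:  IN={a@B1, b@B1}  OUT={a@B2, b@B1}
  B3:  IN={a@B2, a@B4, b@B1, d@B3}  OUT={a@B2, a@B4, b@B1, d@B3}
  B4:  IN={a@B2, a@B4, b@B1, d@B3}  OUT={a@B4, b@B1, d@B3}
  B5:  IN={a@B4, b@B1, d@B3}  OUT={a@B5, b@B1, d@B3}

Merge at B4: IN[B4] = OUT[B3] = {a@B2, a@B4, b@B1, d@B3}

Answer: {a@B2, a@B4, b@B1, d@B3}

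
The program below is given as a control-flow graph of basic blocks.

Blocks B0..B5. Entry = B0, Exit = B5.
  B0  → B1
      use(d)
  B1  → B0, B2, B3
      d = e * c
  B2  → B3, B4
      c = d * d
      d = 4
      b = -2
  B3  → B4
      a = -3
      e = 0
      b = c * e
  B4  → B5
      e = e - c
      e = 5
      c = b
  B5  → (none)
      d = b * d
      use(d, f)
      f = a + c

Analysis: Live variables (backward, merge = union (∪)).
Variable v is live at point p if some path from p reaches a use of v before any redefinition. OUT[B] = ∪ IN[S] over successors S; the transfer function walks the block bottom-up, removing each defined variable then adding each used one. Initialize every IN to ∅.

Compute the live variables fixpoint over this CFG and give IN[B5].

Answer: {a, b, c, d, f}

Trace:
Fixpoint table:
  B0:   IN={a, c, d, e, f}   OUT={a, c, e, f}
  B1:   IN={a, c, e, f}   OUT={a, c, d, e, f}
  B2:   IN={a, d, e, f}   OUT={a, b, c, d, e, f}
  B3:   IN={c, d, f}   OUT={a, b, c, d, e, f}
  B4:   IN={a, b, c, d, e, f}   OUT={a, b, c, d, f}
  B5:   IN={a, b, c, d, f}   OUT={}

B5 is the boundary node: OUT[B5] = {}
Applying B5's transfer function to that OUT value gives IN[B5] (row B5 above).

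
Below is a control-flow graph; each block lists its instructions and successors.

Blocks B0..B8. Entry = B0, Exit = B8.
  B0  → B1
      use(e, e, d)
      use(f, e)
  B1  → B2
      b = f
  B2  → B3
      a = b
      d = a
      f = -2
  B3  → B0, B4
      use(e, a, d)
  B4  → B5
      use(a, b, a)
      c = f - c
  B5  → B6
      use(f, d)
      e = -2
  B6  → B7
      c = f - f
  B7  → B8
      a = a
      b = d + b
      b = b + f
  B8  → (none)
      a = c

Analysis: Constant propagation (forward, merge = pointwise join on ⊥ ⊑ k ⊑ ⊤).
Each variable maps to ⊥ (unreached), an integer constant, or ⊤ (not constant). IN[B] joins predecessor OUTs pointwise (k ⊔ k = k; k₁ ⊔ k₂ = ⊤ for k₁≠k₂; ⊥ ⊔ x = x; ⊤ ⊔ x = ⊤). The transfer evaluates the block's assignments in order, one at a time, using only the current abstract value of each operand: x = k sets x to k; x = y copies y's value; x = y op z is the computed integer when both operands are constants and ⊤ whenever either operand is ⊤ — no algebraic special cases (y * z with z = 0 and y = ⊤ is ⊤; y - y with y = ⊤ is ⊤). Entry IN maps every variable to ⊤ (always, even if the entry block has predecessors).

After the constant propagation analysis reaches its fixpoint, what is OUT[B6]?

Fixpoint table:
  B0:  IN=(all ⊤)  OUT=(all ⊤)
  B1:  IN=(all ⊤)  OUT=(all ⊤)
  B2:  IN=(all ⊤)  OUT={f:-2; rest ⊤}
  B3:  IN={f:-2; rest ⊤}  OUT={f:-2; rest ⊤}
  B4:  IN={f:-2; rest ⊤}  OUT={f:-2; rest ⊤}
  B5:  IN={f:-2; rest ⊤}  OUT={e:-2, f:-2; rest ⊤}
  B6:  IN={e:-2, f:-2; rest ⊤}  OUT={c:0, e:-2, f:-2; rest ⊤}
  B7:  IN={c:0, e:-2, f:-2; rest ⊤}  OUT={c:0, e:-2, f:-2; rest ⊤}
  B8:  IN={c:0, e:-2, f:-2; rest ⊤}  OUT={a:0, c:0, e:-2, f:-2; rest ⊤}

Merge at B6: IN[B6] = OUT[B5] = {a: ⊤, b: ⊤, c: ⊤, d: ⊤, e: -2, f: -2}
Applying B6's transfer function to that IN value gives OUT[B6] (row B6 above).

Answer: {a: ⊤, b: ⊤, c: 0, d: ⊤, e: -2, f: -2}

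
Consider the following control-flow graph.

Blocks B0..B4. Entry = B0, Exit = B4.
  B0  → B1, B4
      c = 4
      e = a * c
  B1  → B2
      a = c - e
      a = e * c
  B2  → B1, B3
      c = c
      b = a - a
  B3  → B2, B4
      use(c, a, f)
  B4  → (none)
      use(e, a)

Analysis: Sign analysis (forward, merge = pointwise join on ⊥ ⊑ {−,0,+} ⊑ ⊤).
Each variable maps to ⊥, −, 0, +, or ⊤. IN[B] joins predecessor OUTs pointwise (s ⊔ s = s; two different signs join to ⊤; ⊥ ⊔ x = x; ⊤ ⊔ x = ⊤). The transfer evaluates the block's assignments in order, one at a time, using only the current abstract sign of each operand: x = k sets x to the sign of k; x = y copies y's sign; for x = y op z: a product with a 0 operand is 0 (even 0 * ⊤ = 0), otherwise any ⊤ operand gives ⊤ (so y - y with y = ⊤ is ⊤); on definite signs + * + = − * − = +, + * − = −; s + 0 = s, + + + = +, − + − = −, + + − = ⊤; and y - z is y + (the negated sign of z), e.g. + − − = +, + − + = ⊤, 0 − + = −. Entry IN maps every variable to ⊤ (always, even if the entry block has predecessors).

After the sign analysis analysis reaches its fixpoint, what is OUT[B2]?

Per-block solution:
  B0: | IN=(all ⊤) | OUT={c:+; rest ⊤}
  B1: | IN={c:+; rest ⊤} | OUT={c:+; rest ⊤}
  B2: | IN={c:+; rest ⊤} | OUT={c:+; rest ⊤}
  B3: | IN={c:+; rest ⊤} | OUT={c:+; rest ⊤}
  B4: | IN={c:+; rest ⊤} | OUT={c:+; rest ⊤}

Merge at B2: IN[B2] = OUT[B1] ⊔ OUT[B3] = {a: ⊤, b: ⊤, c: +, d: ⊤, e: ⊤, f: ⊤}
Applying B2's transfer function to that IN value gives OUT[B2] (row B2 above).

Answer: {a: ⊤, b: ⊤, c: +, d: ⊤, e: ⊤, f: ⊤}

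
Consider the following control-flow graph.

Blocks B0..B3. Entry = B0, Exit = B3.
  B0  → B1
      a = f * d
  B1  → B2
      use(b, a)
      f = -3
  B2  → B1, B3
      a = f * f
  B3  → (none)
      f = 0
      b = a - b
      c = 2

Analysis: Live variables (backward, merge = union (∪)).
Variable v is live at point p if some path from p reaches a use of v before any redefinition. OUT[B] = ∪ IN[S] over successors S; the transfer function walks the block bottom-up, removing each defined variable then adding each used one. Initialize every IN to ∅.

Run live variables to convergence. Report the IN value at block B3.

Answer: {a, b}

Working:
Per-block solution:
  B0:   IN={b, d, f}   OUT={a, b}
  B1:   IN={a, b}   OUT={b, f}
  B2:   IN={b, f}   OUT={a, b}
  B3:   IN={a, b}   OUT={}

B3 is the boundary node: OUT[B3] = {}
Applying B3's transfer function to that OUT value gives IN[B3] (row B3 above).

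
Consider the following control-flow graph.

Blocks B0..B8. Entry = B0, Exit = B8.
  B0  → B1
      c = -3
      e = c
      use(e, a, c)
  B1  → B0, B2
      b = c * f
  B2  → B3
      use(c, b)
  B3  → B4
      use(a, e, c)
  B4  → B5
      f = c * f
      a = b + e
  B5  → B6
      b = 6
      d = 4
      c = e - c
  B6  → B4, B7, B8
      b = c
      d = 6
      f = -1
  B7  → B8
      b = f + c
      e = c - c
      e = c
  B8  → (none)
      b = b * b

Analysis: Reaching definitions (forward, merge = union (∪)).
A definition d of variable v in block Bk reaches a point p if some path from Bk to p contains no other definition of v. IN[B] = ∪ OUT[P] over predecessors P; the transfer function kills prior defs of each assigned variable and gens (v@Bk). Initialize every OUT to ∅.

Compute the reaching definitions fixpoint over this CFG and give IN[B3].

Per-block solution:
  B0:  IN={b@B1, c@B0, e@B0}  OUT={b@B1, c@B0, e@B0}
  B1:  IN={b@B1, c@B0, e@B0}  OUT={b@B1, c@B0, e@B0}
  B2:  IN={b@B1, c@B0, e@B0}  OUT={b@B1, c@B0, e@B0}
  B3:  IN={b@B1, c@B0, e@B0}  OUT={b@B1, c@B0, e@B0}
  B4:  IN={a@B4, b@B1, b@B6, c@B0, c@B5, d@B6, e@B0, f@B6}  OUT={a@B4, b@B1, b@B6, c@B0, c@B5, d@B6, e@B0, f@B4}
  B5:  IN={a@B4, b@B1, b@B6, c@B0, c@B5, d@B6, e@B0, f@B4}  OUT={a@B4, b@B5, c@B5, d@B5, e@B0, f@B4}
  B6:  IN={a@B4, b@B5, c@B5, d@B5, e@B0, f@B4}  OUT={a@B4, b@B6, c@B5, d@B6, e@B0, f@B6}
  B7:  IN={a@B4, b@B6, c@B5, d@B6, e@B0, f@B6}  OUT={a@B4, b@B7, c@B5, d@B6, e@B7, f@B6}
  B8:  IN={a@B4, b@B6, b@B7, c@B5, d@B6, e@B0, e@B7, f@B6}  OUT={a@B4, b@B8, c@B5, d@B6, e@B0, e@B7, f@B6}

Merge at B3: IN[B3] = OUT[B2] = {b@B1, c@B0, e@B0}

Answer: {b@B1, c@B0, e@B0}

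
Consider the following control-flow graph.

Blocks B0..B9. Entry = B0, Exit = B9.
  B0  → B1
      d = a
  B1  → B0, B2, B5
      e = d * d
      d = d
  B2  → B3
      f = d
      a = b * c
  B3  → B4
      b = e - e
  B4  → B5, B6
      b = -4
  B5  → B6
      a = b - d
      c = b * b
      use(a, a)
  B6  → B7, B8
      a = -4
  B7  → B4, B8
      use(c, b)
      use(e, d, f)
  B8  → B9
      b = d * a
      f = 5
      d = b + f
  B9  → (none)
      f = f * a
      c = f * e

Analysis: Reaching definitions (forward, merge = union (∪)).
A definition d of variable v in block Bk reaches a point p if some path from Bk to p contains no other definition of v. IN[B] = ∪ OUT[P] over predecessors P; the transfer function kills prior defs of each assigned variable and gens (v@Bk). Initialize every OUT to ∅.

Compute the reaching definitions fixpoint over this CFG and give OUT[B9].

Answer: {a@B6, b@B8, c@B9, d@B8, e@B1, f@B9}

Trace:
Fixpoint table:
  B0:   IN={d@B1, e@B1}   OUT={d@B0, e@B1}
  B1:   IN={d@B0, e@B1}   OUT={d@B1, e@B1}
  B2:   IN={d@B1, e@B1}   OUT={a@B2, d@B1, e@B1, f@B2}
  B3:   IN={a@B2, d@B1, e@B1, f@B2}   OUT={a@B2, b@B3, d@B1, e@B1, f@B2}
  B4:   IN={a@B2, a@B6, b@B3, b@B4, c@B5, d@B1, e@B1, f@B2}   OUT={a@B2, a@B6, b@B4, c@B5, d@B1, e@B1, f@B2}
  B5:   IN={a@B2, a@B6, b@B4, c@B5, d@B1, e@B1, f@B2}   OUT={a@B5, b@B4, c@B5, d@B1, e@B1, f@B2}
  B6:   IN={a@B2, a@B5, a@B6, b@B4, c@B5, d@B1, e@B1, f@B2}   OUT={a@B6, b@B4, c@B5, d@B1, e@B1, f@B2}
  B7:   IN={a@B6, b@B4, c@B5, d@B1, e@B1, f@B2}   OUT={a@B6, b@B4, c@B5, d@B1, e@B1, f@B2}
  B8:   IN={a@B6, b@B4, c@B5, d@B1, e@B1, f@B2}   OUT={a@B6, b@B8, c@B5, d@B8, e@B1, f@B8}
  B9:   IN={a@B6, b@B8, c@B5, d@B8, e@B1, f@B8}   OUT={a@B6, b@B8, c@B9, d@B8, e@B1, f@B9}

Merge at B9: IN[B9] = OUT[B8] = {a@B6, b@B8, c@B5, d@B8, e@B1, f@B8}
Applying B9's transfer function to that IN value gives OUT[B9] (row B9 above).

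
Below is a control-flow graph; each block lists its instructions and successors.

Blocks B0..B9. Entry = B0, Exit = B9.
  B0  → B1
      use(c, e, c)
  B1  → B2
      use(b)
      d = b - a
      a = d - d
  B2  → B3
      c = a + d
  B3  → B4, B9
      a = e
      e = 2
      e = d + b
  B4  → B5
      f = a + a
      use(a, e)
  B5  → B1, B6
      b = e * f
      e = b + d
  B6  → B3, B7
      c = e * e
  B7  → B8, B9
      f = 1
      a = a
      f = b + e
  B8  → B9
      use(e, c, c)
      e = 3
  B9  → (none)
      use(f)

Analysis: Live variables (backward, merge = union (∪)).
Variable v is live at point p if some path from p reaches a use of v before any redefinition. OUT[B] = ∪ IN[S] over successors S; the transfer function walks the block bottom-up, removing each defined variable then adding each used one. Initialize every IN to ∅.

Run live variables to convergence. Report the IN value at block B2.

Answer: {a, b, d, e, f}

Working:
Per-block solution:
  B0:   IN={a, b, c, e, f}   OUT={a, b, e, f}
  B1:   IN={a, b, e, f}   OUT={a, b, d, e, f}
  B2:   IN={a, b, d, e, f}   OUT={b, d, e, f}
  B3:   IN={b, d, e, f}   OUT={a, d, e, f}
  B4:   IN={a, d, e}   OUT={a, d, e, f}
  B5:   IN={a, d, e, f}   OUT={a, b, d, e, f}
  B6:   IN={a, b, d, e, f}   OUT={a, b, c, d, e, f}
  B7:   IN={a, b, c, e}   OUT={c, e, f}
  B8:   IN={c, e, f}   OUT={f}
  B9:   IN={f}   OUT={}

Merge at B2: OUT[B2] = IN[B3] = {b, d, e, f}
Applying B2's transfer function to that OUT value gives IN[B2] (row B2 above).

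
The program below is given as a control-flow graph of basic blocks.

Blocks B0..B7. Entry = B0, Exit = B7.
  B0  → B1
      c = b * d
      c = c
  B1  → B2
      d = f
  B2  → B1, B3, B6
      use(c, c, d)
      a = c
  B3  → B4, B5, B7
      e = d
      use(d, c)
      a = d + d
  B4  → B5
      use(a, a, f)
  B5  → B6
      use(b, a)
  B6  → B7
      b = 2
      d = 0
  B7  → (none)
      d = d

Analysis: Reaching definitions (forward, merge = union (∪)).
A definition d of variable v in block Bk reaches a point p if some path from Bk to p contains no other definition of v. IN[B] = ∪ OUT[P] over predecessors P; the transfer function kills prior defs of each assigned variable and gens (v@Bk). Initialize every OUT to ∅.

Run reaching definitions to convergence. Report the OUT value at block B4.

Answer: {a@B3, c@B0, d@B1, e@B3}

Trace:
Converged values:
  B0:  IN={}  OUT={c@B0}
  B1:  IN={a@B2, c@B0, d@B1}  OUT={a@B2, c@B0, d@B1}
  B2:  IN={a@B2, c@B0, d@B1}  OUT={a@B2, c@B0, d@B1}
  B3:  IN={a@B2, c@B0, d@B1}  OUT={a@B3, c@B0, d@B1, e@B3}
  B4:  IN={a@B3, c@B0, d@B1, e@B3}  OUT={a@B3, c@B0, d@B1, e@B3}
  B5:  IN={a@B3, c@B0, d@B1, e@B3}  OUT={a@B3, c@B0, d@B1, e@B3}
  B6:  IN={a@B2, a@B3, c@B0, d@B1, e@B3}  OUT={a@B2, a@B3, b@B6, c@B0, d@B6, e@B3}
  B7:  IN={a@B2, a@B3, b@B6, c@B0, d@B1, d@B6, e@B3}  OUT={a@B2, a@B3, b@B6, c@B0, d@B7, e@B3}

Merge at B4: IN[B4] = OUT[B3] = {a@B3, c@B0, d@B1, e@B3}
Applying B4's transfer function to that IN value gives OUT[B4] (row B4 above).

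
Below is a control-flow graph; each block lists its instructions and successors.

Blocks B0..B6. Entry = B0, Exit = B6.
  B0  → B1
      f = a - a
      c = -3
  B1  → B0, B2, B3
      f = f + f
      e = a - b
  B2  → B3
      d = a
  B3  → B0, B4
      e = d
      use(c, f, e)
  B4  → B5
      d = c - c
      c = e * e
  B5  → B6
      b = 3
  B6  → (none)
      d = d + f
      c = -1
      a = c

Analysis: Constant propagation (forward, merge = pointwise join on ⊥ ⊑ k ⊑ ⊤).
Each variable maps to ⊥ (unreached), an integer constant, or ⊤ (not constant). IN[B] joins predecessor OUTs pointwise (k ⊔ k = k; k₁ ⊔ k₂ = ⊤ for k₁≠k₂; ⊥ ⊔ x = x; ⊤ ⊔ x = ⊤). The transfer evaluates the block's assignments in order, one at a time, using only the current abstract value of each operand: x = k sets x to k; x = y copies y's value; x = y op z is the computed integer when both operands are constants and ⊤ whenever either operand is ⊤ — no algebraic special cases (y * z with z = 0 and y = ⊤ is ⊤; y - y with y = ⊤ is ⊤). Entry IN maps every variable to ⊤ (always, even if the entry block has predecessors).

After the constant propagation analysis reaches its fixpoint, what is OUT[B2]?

Answer: {a: ⊤, b: ⊤, c: -3, d: ⊤, e: ⊤, f: ⊤}

Working:
Fixpoint table:
  B0:   IN=(all ⊤)   OUT={c:-3; rest ⊤}
  B1:   IN={c:-3; rest ⊤}   OUT={c:-3; rest ⊤}
  B2:   IN={c:-3; rest ⊤}   OUT={c:-3; rest ⊤}
  B3:   IN={c:-3; rest ⊤}   OUT={c:-3; rest ⊤}
  B4:   IN={c:-3; rest ⊤}   OUT={d:0; rest ⊤}
  B5:   IN={d:0; rest ⊤}   OUT={b:3, d:0; rest ⊤}
  B6:   IN={b:3, d:0; rest ⊤}   OUT={a:-1, b:3, c:-1; rest ⊤}

Merge at B2: IN[B2] = OUT[B1] = {a: ⊤, b: ⊤, c: -3, d: ⊤, e: ⊤, f: ⊤}
Applying B2's transfer function to that IN value gives OUT[B2] (row B2 above).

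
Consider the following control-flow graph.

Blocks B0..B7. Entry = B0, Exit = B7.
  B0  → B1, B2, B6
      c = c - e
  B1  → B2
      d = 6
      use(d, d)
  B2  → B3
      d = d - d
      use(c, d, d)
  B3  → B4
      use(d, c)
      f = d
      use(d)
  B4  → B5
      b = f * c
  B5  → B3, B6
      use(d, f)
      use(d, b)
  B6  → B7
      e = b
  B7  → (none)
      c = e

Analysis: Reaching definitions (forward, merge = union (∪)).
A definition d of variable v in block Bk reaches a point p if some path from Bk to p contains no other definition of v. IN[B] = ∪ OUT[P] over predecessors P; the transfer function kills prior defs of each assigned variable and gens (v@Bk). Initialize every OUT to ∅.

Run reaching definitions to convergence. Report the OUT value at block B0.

Per-block solution:
  B0:   IN={}   OUT={c@B0}
  B1:   IN={c@B0}   OUT={c@B0, d@B1}
  B2:   IN={c@B0, d@B1}   OUT={c@B0, d@B2}
  B3:   IN={b@B4, c@B0, d@B2, f@B3}   OUT={b@B4, c@B0, d@B2, f@B3}
  B4:   IN={b@B4, c@B0, d@B2, f@B3}   OUT={b@B4, c@B0, d@B2, f@B3}
  B5:   IN={b@B4, c@B0, d@B2, f@B3}   OUT={b@B4, c@B0, d@B2, f@B3}
  B6:   IN={b@B4, c@B0, d@B2, f@B3}   OUT={b@B4, c@B0, d@B2, e@B6, f@B3}
  B7:   IN={b@B4, c@B0, d@B2, e@B6, f@B3}   OUT={b@B4, c@B7, d@B2, e@B6, f@B3}

B0 is the boundary node: IN[B0] = {}
Applying B0's transfer function to that IN value gives OUT[B0] (row B0 above).

Answer: {c@B0}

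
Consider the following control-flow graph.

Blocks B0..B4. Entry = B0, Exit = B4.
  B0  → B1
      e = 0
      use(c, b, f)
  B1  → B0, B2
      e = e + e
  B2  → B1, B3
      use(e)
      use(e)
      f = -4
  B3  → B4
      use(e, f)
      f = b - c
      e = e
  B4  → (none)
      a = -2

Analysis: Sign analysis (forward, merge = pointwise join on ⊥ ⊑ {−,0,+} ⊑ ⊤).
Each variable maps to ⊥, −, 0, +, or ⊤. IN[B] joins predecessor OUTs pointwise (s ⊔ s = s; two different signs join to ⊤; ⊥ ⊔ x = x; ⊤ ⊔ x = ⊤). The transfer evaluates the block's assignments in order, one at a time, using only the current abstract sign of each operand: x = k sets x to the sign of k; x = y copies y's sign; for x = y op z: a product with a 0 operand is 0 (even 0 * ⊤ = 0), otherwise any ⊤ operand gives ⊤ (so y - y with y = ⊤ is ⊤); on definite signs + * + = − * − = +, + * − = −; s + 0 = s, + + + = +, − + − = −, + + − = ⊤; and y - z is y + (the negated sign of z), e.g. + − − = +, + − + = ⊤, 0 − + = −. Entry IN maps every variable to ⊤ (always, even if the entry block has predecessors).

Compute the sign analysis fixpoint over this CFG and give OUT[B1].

Answer: {a: ⊤, b: ⊤, c: ⊤, d: ⊤, e: 0, f: ⊤}

Trace:
Converged values:
  B0:   IN=(all ⊤)   OUT={e:0; rest ⊤}
  B1:   IN={e:0; rest ⊤}   OUT={e:0; rest ⊤}
  B2:   IN={e:0; rest ⊤}   OUT={e:0, f:-; rest ⊤}
  B3:   IN={e:0, f:-; rest ⊤}   OUT={e:0; rest ⊤}
  B4:   IN={e:0; rest ⊤}   OUT={a:-, e:0; rest ⊤}

Merge at B1: IN[B1] = OUT[B0] ⊔ OUT[B2] = {a: ⊤, b: ⊤, c: ⊤, d: ⊤, e: 0, f: ⊤}
Applying B1's transfer function to that IN value gives OUT[B1] (row B1 above).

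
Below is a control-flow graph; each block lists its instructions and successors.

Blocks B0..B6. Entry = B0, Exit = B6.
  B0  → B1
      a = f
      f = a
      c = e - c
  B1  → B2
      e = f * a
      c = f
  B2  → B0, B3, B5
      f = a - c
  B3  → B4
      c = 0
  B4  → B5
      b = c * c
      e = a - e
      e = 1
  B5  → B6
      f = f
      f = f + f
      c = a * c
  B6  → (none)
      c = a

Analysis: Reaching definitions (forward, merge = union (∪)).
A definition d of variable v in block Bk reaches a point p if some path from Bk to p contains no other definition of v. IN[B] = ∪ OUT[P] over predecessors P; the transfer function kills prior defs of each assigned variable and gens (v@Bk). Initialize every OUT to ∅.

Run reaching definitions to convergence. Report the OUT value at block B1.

Answer: {a@B0, c@B1, e@B1, f@B0}

Derivation:
Per-block solution:
  B0: | IN={a@B0, c@B1, e@B1, f@B2} | OUT={a@B0, c@B0, e@B1, f@B0}
  B1: | IN={a@B0, c@B0, e@B1, f@B0} | OUT={a@B0, c@B1, e@B1, f@B0}
  B2: | IN={a@B0, c@B1, e@B1, f@B0} | OUT={a@B0, c@B1, e@B1, f@B2}
  B3: | IN={a@B0, c@B1, e@B1, f@B2} | OUT={a@B0, c@B3, e@B1, f@B2}
  B4: | IN={a@B0, c@B3, e@B1, f@B2} | OUT={a@B0, b@B4, c@B3, e@B4, f@B2}
  B5: | IN={a@B0, b@B4, c@B1, c@B3, e@B1, e@B4, f@B2} | OUT={a@B0, b@B4, c@B5, e@B1, e@B4, f@B5}
  B6: | IN={a@B0, b@B4, c@B5, e@B1, e@B4, f@B5} | OUT={a@B0, b@B4, c@B6, e@B1, e@B4, f@B5}

Merge at B1: IN[B1] = OUT[B0] = {a@B0, c@B0, e@B1, f@B0}
Applying B1's transfer function to that IN value gives OUT[B1] (row B1 above).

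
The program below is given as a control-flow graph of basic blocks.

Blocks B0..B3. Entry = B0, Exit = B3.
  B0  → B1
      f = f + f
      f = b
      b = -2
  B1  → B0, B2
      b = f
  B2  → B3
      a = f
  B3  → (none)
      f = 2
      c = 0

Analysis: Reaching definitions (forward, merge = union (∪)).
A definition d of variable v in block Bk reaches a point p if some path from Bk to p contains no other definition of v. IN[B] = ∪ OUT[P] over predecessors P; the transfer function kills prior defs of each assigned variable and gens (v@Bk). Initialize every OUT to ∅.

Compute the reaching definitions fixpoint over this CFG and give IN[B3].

Answer: {a@B2, b@B1, f@B0}

Derivation:
Converged values:
  B0:   IN={b@B1, f@B0}   OUT={b@B0, f@B0}
  B1:   IN={b@B0, f@B0}   OUT={b@B1, f@B0}
  B2:   IN={b@B1, f@B0}   OUT={a@B2, b@B1, f@B0}
  B3:   IN={a@B2, b@B1, f@B0}   OUT={a@B2, b@B1, c@B3, f@B3}

Merge at B3: IN[B3] = OUT[B2] = {a@B2, b@B1, f@B0}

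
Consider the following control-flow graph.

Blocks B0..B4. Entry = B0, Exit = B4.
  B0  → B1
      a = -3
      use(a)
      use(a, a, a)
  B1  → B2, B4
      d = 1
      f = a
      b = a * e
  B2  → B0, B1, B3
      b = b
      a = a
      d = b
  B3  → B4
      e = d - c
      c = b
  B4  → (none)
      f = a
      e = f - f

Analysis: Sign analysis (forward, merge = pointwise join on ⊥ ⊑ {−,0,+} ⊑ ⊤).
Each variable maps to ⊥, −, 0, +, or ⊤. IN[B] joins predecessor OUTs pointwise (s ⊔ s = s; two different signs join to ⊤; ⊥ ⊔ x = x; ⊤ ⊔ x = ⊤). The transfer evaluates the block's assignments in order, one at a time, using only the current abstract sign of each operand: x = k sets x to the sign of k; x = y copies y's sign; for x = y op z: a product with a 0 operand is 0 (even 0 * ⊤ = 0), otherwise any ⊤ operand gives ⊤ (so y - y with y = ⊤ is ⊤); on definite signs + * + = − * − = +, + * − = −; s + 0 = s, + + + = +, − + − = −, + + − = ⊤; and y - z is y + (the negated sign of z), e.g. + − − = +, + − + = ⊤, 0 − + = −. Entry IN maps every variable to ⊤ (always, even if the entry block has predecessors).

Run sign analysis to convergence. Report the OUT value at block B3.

Converged values:
  B0: | IN=(all ⊤) | OUT={a:-; rest ⊤}
  B1: | IN={a:-; rest ⊤} | OUT={a:-, d:+, f:-; rest ⊤}
  B2: | IN={a:-, d:+, f:-; rest ⊤} | OUT={a:-, f:-; rest ⊤}
  B3: | IN={a:-, f:-; rest ⊤} | OUT={a:-, f:-; rest ⊤}
  B4: | IN={a:-, f:-; rest ⊤} | OUT={a:-, f:-; rest ⊤}

Merge at B3: IN[B3] = OUT[B2] = {a: -, b: ⊤, c: ⊤, d: ⊤, e: ⊤, f: -}
Applying B3's transfer function to that IN value gives OUT[B3] (row B3 above).

Answer: {a: -, b: ⊤, c: ⊤, d: ⊤, e: ⊤, f: -}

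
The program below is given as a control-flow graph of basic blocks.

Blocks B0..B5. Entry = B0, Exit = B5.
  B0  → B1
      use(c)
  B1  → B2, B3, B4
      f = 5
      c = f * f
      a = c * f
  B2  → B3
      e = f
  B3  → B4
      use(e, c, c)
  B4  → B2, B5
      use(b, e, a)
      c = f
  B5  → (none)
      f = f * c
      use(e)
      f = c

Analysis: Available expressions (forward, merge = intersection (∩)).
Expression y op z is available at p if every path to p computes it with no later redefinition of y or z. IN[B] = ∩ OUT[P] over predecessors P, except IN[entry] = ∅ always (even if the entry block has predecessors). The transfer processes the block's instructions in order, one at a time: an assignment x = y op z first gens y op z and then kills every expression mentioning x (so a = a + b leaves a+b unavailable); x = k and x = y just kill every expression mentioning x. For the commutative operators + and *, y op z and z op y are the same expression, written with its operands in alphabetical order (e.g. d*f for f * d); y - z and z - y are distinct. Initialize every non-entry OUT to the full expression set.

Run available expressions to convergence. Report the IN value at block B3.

Answer: {f*f}

Derivation:
Per-block solution:
  B0:  IN={}  OUT={}
  B1:  IN={}  OUT={c*f, f*f}
  B2:  IN={f*f}  OUT={f*f}
  B3:  IN={f*f}  OUT={f*f}
  B4:  IN={f*f}  OUT={f*f}
  B5:  IN={f*f}  OUT={}

Merge at B3: IN[B3] = OUT[B1] ∩ OUT[B2] = {f*f}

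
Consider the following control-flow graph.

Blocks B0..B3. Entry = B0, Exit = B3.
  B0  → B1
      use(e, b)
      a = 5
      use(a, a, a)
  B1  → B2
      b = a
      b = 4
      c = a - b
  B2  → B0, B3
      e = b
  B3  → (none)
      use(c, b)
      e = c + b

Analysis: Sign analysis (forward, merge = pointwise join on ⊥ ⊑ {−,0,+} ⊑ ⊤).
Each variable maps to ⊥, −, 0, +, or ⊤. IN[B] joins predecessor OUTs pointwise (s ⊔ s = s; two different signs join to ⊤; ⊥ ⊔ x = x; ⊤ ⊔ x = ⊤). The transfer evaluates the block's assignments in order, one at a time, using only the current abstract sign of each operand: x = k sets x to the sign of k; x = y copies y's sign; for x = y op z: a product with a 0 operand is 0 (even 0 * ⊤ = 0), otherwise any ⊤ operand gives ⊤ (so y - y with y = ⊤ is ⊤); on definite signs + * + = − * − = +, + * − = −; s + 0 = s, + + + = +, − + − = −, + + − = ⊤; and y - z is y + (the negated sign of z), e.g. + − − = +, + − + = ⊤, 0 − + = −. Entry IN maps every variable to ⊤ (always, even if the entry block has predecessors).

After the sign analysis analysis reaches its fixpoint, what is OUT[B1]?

Answer: {a: +, b: +, c: ⊤, d: ⊤, e: ⊤, f: ⊤}

Derivation:
Converged values:
  B0:  IN=(all ⊤)  OUT={a:+; rest ⊤}
  B1:  IN={a:+; rest ⊤}  OUT={a:+, b:+; rest ⊤}
  B2:  IN={a:+, b:+; rest ⊤}  OUT={a:+, b:+, e:+; rest ⊤}
  B3:  IN={a:+, b:+, e:+; rest ⊤}  OUT={a:+, b:+; rest ⊤}

Merge at B1: IN[B1] = OUT[B0] = {a: +, b: ⊤, c: ⊤, d: ⊤, e: ⊤, f: ⊤}
Applying B1's transfer function to that IN value gives OUT[B1] (row B1 above).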